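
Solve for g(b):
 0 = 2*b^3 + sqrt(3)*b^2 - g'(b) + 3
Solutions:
 g(b) = C1 + b^4/2 + sqrt(3)*b^3/3 + 3*b


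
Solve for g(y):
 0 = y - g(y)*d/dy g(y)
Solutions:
 g(y) = -sqrt(C1 + y^2)
 g(y) = sqrt(C1 + y^2)


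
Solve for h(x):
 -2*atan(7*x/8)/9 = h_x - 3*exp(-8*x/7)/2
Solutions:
 h(x) = C1 - 2*x*atan(7*x/8)/9 + 8*log(49*x^2 + 64)/63 - 21*exp(-8*x/7)/16


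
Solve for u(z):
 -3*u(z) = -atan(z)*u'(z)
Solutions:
 u(z) = C1*exp(3*Integral(1/atan(z), z))


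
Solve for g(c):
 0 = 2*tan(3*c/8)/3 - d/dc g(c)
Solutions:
 g(c) = C1 - 16*log(cos(3*c/8))/9


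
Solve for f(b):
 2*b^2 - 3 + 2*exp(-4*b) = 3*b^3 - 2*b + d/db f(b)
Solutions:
 f(b) = C1 - 3*b^4/4 + 2*b^3/3 + b^2 - 3*b - exp(-4*b)/2


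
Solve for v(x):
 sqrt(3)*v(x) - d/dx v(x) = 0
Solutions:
 v(x) = C1*exp(sqrt(3)*x)


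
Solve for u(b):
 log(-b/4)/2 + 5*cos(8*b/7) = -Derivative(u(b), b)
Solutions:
 u(b) = C1 - b*log(-b)/2 + b/2 + b*log(2) - 35*sin(8*b/7)/8


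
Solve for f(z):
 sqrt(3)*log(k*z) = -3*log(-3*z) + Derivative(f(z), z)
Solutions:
 f(z) = C1 + z*(sqrt(3)*log(-k) - 3 - sqrt(3) + 3*log(3)) + z*(sqrt(3) + 3)*log(-z)


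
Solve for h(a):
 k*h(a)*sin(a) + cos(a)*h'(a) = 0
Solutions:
 h(a) = C1*exp(k*log(cos(a)))


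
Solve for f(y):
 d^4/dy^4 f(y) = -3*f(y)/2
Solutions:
 f(y) = (C1*sin(6^(1/4)*y/2) + C2*cos(6^(1/4)*y/2))*exp(-6^(1/4)*y/2) + (C3*sin(6^(1/4)*y/2) + C4*cos(6^(1/4)*y/2))*exp(6^(1/4)*y/2)


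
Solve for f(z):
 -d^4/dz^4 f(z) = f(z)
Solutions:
 f(z) = (C1*sin(sqrt(2)*z/2) + C2*cos(sqrt(2)*z/2))*exp(-sqrt(2)*z/2) + (C3*sin(sqrt(2)*z/2) + C4*cos(sqrt(2)*z/2))*exp(sqrt(2)*z/2)


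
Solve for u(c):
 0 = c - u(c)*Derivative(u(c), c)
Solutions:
 u(c) = -sqrt(C1 + c^2)
 u(c) = sqrt(C1 + c^2)


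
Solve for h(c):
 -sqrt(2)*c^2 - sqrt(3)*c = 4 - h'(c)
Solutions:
 h(c) = C1 + sqrt(2)*c^3/3 + sqrt(3)*c^2/2 + 4*c


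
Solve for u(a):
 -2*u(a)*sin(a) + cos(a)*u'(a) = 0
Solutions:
 u(a) = C1/cos(a)^2


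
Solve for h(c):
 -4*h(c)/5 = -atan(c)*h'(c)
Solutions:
 h(c) = C1*exp(4*Integral(1/atan(c), c)/5)


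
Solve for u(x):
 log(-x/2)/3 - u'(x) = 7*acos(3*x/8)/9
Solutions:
 u(x) = C1 + x*log(-x)/3 - 7*x*acos(3*x/8)/9 - x/3 - x*log(2)/3 + 7*sqrt(64 - 9*x^2)/27


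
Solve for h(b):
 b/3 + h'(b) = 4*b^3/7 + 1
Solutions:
 h(b) = C1 + b^4/7 - b^2/6 + b


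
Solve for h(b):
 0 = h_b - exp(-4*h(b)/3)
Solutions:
 h(b) = 3*log(-I*(C1 + 4*b/3)^(1/4))
 h(b) = 3*log(I*(C1 + 4*b/3)^(1/4))
 h(b) = 3*log(-(C1 + 4*b/3)^(1/4))
 h(b) = 3*log(C1 + 4*b/3)/4


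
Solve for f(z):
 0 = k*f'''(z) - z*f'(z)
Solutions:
 f(z) = C1 + Integral(C2*airyai(z*(1/k)^(1/3)) + C3*airybi(z*(1/k)^(1/3)), z)


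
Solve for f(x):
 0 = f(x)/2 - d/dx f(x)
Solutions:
 f(x) = C1*exp(x/2)


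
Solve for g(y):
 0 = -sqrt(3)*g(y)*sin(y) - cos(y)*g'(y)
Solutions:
 g(y) = C1*cos(y)^(sqrt(3))


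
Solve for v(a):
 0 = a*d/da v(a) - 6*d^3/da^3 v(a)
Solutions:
 v(a) = C1 + Integral(C2*airyai(6^(2/3)*a/6) + C3*airybi(6^(2/3)*a/6), a)


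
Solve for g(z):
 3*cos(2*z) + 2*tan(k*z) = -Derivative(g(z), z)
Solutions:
 g(z) = C1 - 2*Piecewise((-log(cos(k*z))/k, Ne(k, 0)), (0, True)) - 3*sin(2*z)/2


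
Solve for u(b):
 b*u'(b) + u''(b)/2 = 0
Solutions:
 u(b) = C1 + C2*erf(b)


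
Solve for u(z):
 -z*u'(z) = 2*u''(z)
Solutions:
 u(z) = C1 + C2*erf(z/2)


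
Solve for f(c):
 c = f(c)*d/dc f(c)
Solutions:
 f(c) = -sqrt(C1 + c^2)
 f(c) = sqrt(C1 + c^2)


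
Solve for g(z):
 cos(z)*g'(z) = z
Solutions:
 g(z) = C1 + Integral(z/cos(z), z)


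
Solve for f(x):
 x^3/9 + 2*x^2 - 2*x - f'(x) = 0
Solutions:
 f(x) = C1 + x^4/36 + 2*x^3/3 - x^2


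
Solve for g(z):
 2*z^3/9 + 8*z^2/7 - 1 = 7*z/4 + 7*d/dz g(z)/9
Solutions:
 g(z) = C1 + z^4/14 + 24*z^3/49 - 9*z^2/8 - 9*z/7


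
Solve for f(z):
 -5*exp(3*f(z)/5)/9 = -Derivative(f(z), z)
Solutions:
 f(z) = 5*log(-1/(C1 + 5*z))/3 + 5*log(15)/3
 f(z) = 5*log((-1/(C1 + 5*z))^(1/3)*(-15^(1/3) - 3^(5/6)*5^(1/3)*I)/2)
 f(z) = 5*log((-1/(C1 + 5*z))^(1/3)*(-15^(1/3) + 3^(5/6)*5^(1/3)*I)/2)


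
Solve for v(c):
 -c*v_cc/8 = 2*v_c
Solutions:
 v(c) = C1 + C2/c^15


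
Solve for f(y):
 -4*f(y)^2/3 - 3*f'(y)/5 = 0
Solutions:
 f(y) = 9/(C1 + 20*y)


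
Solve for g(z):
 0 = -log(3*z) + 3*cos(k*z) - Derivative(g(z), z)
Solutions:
 g(z) = C1 - z*log(z) - z*log(3) + z + 3*Piecewise((sin(k*z)/k, Ne(k, 0)), (z, True))


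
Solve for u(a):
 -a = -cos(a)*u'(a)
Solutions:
 u(a) = C1 + Integral(a/cos(a), a)


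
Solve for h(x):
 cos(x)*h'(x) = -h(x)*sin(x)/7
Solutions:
 h(x) = C1*cos(x)^(1/7)


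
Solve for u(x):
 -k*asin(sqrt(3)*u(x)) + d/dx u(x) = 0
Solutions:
 Integral(1/asin(sqrt(3)*_y), (_y, u(x))) = C1 + k*x


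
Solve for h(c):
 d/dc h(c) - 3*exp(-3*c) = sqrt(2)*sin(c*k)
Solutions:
 h(c) = C1 - exp(-3*c) - sqrt(2)*cos(c*k)/k


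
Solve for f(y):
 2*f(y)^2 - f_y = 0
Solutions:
 f(y) = -1/(C1 + 2*y)


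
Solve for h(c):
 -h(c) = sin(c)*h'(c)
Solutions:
 h(c) = C1*sqrt(cos(c) + 1)/sqrt(cos(c) - 1)


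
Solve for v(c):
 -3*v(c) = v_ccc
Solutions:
 v(c) = C3*exp(-3^(1/3)*c) + (C1*sin(3^(5/6)*c/2) + C2*cos(3^(5/6)*c/2))*exp(3^(1/3)*c/2)


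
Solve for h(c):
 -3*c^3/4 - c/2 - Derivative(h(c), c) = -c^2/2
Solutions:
 h(c) = C1 - 3*c^4/16 + c^3/6 - c^2/4


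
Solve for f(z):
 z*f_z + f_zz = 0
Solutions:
 f(z) = C1 + C2*erf(sqrt(2)*z/2)


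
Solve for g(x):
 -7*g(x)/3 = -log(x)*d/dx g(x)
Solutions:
 g(x) = C1*exp(7*li(x)/3)


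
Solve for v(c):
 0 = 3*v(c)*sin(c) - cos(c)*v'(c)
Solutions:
 v(c) = C1/cos(c)^3


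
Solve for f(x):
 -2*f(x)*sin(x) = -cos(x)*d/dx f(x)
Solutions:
 f(x) = C1/cos(x)^2


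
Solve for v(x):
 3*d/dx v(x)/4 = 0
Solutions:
 v(x) = C1


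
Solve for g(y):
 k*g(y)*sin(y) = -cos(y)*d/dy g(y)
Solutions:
 g(y) = C1*exp(k*log(cos(y)))


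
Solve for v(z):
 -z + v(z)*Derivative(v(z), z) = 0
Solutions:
 v(z) = -sqrt(C1 + z^2)
 v(z) = sqrt(C1 + z^2)


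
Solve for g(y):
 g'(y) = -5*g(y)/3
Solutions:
 g(y) = C1*exp(-5*y/3)


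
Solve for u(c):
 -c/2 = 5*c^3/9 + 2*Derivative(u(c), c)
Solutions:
 u(c) = C1 - 5*c^4/72 - c^2/8


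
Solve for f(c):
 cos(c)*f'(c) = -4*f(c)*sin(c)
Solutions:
 f(c) = C1*cos(c)^4


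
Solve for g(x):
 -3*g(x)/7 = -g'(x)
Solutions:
 g(x) = C1*exp(3*x/7)


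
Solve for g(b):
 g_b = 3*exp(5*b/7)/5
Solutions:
 g(b) = C1 + 21*exp(5*b/7)/25


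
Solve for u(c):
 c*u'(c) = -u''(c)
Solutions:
 u(c) = C1 + C2*erf(sqrt(2)*c/2)


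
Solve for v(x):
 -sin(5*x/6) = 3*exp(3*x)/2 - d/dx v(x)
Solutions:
 v(x) = C1 + exp(3*x)/2 - 6*cos(5*x/6)/5


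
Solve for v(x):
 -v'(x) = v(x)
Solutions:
 v(x) = C1*exp(-x)


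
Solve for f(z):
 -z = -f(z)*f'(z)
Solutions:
 f(z) = -sqrt(C1 + z^2)
 f(z) = sqrt(C1 + z^2)


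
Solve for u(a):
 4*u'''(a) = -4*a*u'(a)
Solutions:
 u(a) = C1 + Integral(C2*airyai(-a) + C3*airybi(-a), a)


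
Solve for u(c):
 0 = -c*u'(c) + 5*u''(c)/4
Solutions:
 u(c) = C1 + C2*erfi(sqrt(10)*c/5)


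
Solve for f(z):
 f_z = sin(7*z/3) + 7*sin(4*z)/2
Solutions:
 f(z) = C1 - 3*cos(7*z/3)/7 - 7*cos(4*z)/8


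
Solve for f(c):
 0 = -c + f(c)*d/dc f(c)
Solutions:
 f(c) = -sqrt(C1 + c^2)
 f(c) = sqrt(C1 + c^2)


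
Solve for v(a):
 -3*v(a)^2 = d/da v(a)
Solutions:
 v(a) = 1/(C1 + 3*a)


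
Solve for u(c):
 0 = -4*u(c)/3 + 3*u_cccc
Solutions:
 u(c) = C1*exp(-sqrt(6)*c/3) + C2*exp(sqrt(6)*c/3) + C3*sin(sqrt(6)*c/3) + C4*cos(sqrt(6)*c/3)


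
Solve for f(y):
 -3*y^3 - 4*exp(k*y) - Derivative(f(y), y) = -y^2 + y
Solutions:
 f(y) = C1 - 3*y^4/4 + y^3/3 - y^2/2 - 4*exp(k*y)/k


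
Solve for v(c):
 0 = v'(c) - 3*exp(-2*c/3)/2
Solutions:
 v(c) = C1 - 9*exp(-2*c/3)/4


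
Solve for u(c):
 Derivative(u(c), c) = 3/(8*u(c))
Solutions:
 u(c) = -sqrt(C1 + 3*c)/2
 u(c) = sqrt(C1 + 3*c)/2


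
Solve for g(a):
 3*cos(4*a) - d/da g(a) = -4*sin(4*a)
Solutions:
 g(a) = C1 + 3*sin(4*a)/4 - cos(4*a)


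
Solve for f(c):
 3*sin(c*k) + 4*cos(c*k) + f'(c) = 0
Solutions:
 f(c) = C1 - 4*sin(c*k)/k + 3*cos(c*k)/k


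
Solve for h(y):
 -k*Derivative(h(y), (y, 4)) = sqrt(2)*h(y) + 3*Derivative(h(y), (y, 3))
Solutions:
 h(y) = C1*exp(y*Piecewise((-sqrt(-2^(1/6)*3^(2/3)*(-1/k^3)^(1/3) + 9/(4*k^2))/2 - sqrt(2^(1/6)*3^(2/3)*(-1/k^3)^(1/3) + 9/(2*k^2) + 27/(4*k^3*sqrt(-2^(1/6)*3^(2/3)*(-1/k^3)^(1/3) + 9/(4*k^2))))/2 - 3/(4*k), Eq(sqrt(2)/k, 0)), (-sqrt(2*(sqrt(-2*sqrt(2)/(27*k^3) + 81/(128*k^6)) + 9*sqrt(2)/(16*k^3))^(1/3) + 2*sqrt(2)/(3*k*(sqrt(-2*sqrt(2)/(27*k^3) + 81/(128*k^6)) + 9*sqrt(2)/(16*k^3))^(1/3)) + 9/(4*k^2))/2 - sqrt(-2*(sqrt(-2*sqrt(2)/(27*k^3) + 81/(128*k^6)) + 9*sqrt(2)/(16*k^3))^(1/3) - 2*sqrt(2)/(3*k*(sqrt(-2*sqrt(2)/(27*k^3) + 81/(128*k^6)) + 9*sqrt(2)/(16*k^3))^(1/3)) + 9/(2*k^2) + 27/(4*k^3*sqrt(2*(sqrt(-2*sqrt(2)/(27*k^3) + 81/(128*k^6)) + 9*sqrt(2)/(16*k^3))^(1/3) + 2*sqrt(2)/(3*k*(sqrt(-2*sqrt(2)/(27*k^3) + 81/(128*k^6)) + 9*sqrt(2)/(16*k^3))^(1/3)) + 9/(4*k^2))))/2 - 3/(4*k), True))) + C2*exp(y*Piecewise((-sqrt(-2^(1/6)*3^(2/3)*(-1/k^3)^(1/3) + 9/(4*k^2))/2 + sqrt(2^(1/6)*3^(2/3)*(-1/k^3)^(1/3) + 9/(2*k^2) + 27/(4*k^3*sqrt(-2^(1/6)*3^(2/3)*(-1/k^3)^(1/3) + 9/(4*k^2))))/2 - 3/(4*k), Eq(sqrt(2)/k, 0)), (-sqrt(2*(sqrt(-2*sqrt(2)/(27*k^3) + 81/(128*k^6)) + 9*sqrt(2)/(16*k^3))^(1/3) + 2*sqrt(2)/(3*k*(sqrt(-2*sqrt(2)/(27*k^3) + 81/(128*k^6)) + 9*sqrt(2)/(16*k^3))^(1/3)) + 9/(4*k^2))/2 + sqrt(-2*(sqrt(-2*sqrt(2)/(27*k^3) + 81/(128*k^6)) + 9*sqrt(2)/(16*k^3))^(1/3) - 2*sqrt(2)/(3*k*(sqrt(-2*sqrt(2)/(27*k^3) + 81/(128*k^6)) + 9*sqrt(2)/(16*k^3))^(1/3)) + 9/(2*k^2) + 27/(4*k^3*sqrt(2*(sqrt(-2*sqrt(2)/(27*k^3) + 81/(128*k^6)) + 9*sqrt(2)/(16*k^3))^(1/3) + 2*sqrt(2)/(3*k*(sqrt(-2*sqrt(2)/(27*k^3) + 81/(128*k^6)) + 9*sqrt(2)/(16*k^3))^(1/3)) + 9/(4*k^2))))/2 - 3/(4*k), True))) + C3*exp(y*Piecewise((sqrt(-2^(1/6)*3^(2/3)*(-1/k^3)^(1/3) + 9/(4*k^2))/2 - sqrt(2^(1/6)*3^(2/3)*(-1/k^3)^(1/3) + 9/(2*k^2) - 27/(4*k^3*sqrt(-2^(1/6)*3^(2/3)*(-1/k^3)^(1/3) + 9/(4*k^2))))/2 - 3/(4*k), Eq(sqrt(2)/k, 0)), (sqrt(2*(sqrt(-2*sqrt(2)/(27*k^3) + 81/(128*k^6)) + 9*sqrt(2)/(16*k^3))^(1/3) + 2*sqrt(2)/(3*k*(sqrt(-2*sqrt(2)/(27*k^3) + 81/(128*k^6)) + 9*sqrt(2)/(16*k^3))^(1/3)) + 9/(4*k^2))/2 - sqrt(-2*(sqrt(-2*sqrt(2)/(27*k^3) + 81/(128*k^6)) + 9*sqrt(2)/(16*k^3))^(1/3) - 2*sqrt(2)/(3*k*(sqrt(-2*sqrt(2)/(27*k^3) + 81/(128*k^6)) + 9*sqrt(2)/(16*k^3))^(1/3)) + 9/(2*k^2) - 27/(4*k^3*sqrt(2*(sqrt(-2*sqrt(2)/(27*k^3) + 81/(128*k^6)) + 9*sqrt(2)/(16*k^3))^(1/3) + 2*sqrt(2)/(3*k*(sqrt(-2*sqrt(2)/(27*k^3) + 81/(128*k^6)) + 9*sqrt(2)/(16*k^3))^(1/3)) + 9/(4*k^2))))/2 - 3/(4*k), True))) + C4*exp(y*Piecewise((sqrt(-2^(1/6)*3^(2/3)*(-1/k^3)^(1/3) + 9/(4*k^2))/2 + sqrt(2^(1/6)*3^(2/3)*(-1/k^3)^(1/3) + 9/(2*k^2) - 27/(4*k^3*sqrt(-2^(1/6)*3^(2/3)*(-1/k^3)^(1/3) + 9/(4*k^2))))/2 - 3/(4*k), Eq(sqrt(2)/k, 0)), (sqrt(2*(sqrt(-2*sqrt(2)/(27*k^3) + 81/(128*k^6)) + 9*sqrt(2)/(16*k^3))^(1/3) + 2*sqrt(2)/(3*k*(sqrt(-2*sqrt(2)/(27*k^3) + 81/(128*k^6)) + 9*sqrt(2)/(16*k^3))^(1/3)) + 9/(4*k^2))/2 + sqrt(-2*(sqrt(-2*sqrt(2)/(27*k^3) + 81/(128*k^6)) + 9*sqrt(2)/(16*k^3))^(1/3) - 2*sqrt(2)/(3*k*(sqrt(-2*sqrt(2)/(27*k^3) + 81/(128*k^6)) + 9*sqrt(2)/(16*k^3))^(1/3)) + 9/(2*k^2) - 27/(4*k^3*sqrt(2*(sqrt(-2*sqrt(2)/(27*k^3) + 81/(128*k^6)) + 9*sqrt(2)/(16*k^3))^(1/3) + 2*sqrt(2)/(3*k*(sqrt(-2*sqrt(2)/(27*k^3) + 81/(128*k^6)) + 9*sqrt(2)/(16*k^3))^(1/3)) + 9/(4*k^2))))/2 - 3/(4*k), True)))


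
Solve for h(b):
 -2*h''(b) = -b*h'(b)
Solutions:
 h(b) = C1 + C2*erfi(b/2)


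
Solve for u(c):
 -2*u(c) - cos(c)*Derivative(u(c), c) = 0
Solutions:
 u(c) = C1*(sin(c) - 1)/(sin(c) + 1)


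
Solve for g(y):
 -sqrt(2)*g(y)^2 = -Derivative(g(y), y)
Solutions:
 g(y) = -1/(C1 + sqrt(2)*y)


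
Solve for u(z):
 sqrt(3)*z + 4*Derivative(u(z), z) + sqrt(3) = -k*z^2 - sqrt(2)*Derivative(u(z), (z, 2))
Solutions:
 u(z) = C1 + C2*exp(-2*sqrt(2)*z) - k*z^3/12 + sqrt(2)*k*z^2/16 - k*z/16 - sqrt(3)*z^2/8 - sqrt(3)*z/4 + sqrt(6)*z/16


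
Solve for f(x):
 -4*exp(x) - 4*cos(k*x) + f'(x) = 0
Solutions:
 f(x) = C1 + 4*exp(x) + 4*sin(k*x)/k


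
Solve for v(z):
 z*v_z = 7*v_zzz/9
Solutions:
 v(z) = C1 + Integral(C2*airyai(21^(2/3)*z/7) + C3*airybi(21^(2/3)*z/7), z)


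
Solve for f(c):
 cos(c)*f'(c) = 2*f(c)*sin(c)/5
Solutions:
 f(c) = C1/cos(c)^(2/5)


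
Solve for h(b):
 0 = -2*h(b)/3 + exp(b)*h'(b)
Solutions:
 h(b) = C1*exp(-2*exp(-b)/3)


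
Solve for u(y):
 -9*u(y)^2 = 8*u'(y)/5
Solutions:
 u(y) = 8/(C1 + 45*y)


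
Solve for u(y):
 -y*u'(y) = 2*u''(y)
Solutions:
 u(y) = C1 + C2*erf(y/2)


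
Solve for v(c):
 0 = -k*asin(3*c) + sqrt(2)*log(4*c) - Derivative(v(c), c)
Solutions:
 v(c) = C1 + sqrt(2)*c*(log(c) - 1) + 2*sqrt(2)*c*log(2) - k*(c*asin(3*c) + sqrt(1 - 9*c^2)/3)


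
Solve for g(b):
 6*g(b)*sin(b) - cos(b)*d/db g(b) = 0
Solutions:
 g(b) = C1/cos(b)^6


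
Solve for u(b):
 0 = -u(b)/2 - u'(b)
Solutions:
 u(b) = C1*exp(-b/2)


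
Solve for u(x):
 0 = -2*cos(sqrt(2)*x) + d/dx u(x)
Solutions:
 u(x) = C1 + sqrt(2)*sin(sqrt(2)*x)


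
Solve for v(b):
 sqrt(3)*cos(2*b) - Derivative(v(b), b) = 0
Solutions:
 v(b) = C1 + sqrt(3)*sin(2*b)/2


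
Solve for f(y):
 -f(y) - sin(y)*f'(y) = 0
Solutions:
 f(y) = C1*sqrt(cos(y) + 1)/sqrt(cos(y) - 1)


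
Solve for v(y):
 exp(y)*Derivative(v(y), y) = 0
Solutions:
 v(y) = C1


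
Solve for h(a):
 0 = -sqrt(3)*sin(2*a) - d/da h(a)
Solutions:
 h(a) = C1 + sqrt(3)*cos(2*a)/2


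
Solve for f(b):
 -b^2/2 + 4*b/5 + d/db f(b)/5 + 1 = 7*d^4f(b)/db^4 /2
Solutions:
 f(b) = C1 + C4*exp(2^(1/3)*35^(2/3)*b/35) + 5*b^3/6 - 2*b^2 - 5*b + (C2*sin(2^(1/3)*sqrt(3)*35^(2/3)*b/70) + C3*cos(2^(1/3)*sqrt(3)*35^(2/3)*b/70))*exp(-2^(1/3)*35^(2/3)*b/70)


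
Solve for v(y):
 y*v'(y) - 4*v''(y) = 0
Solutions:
 v(y) = C1 + C2*erfi(sqrt(2)*y/4)


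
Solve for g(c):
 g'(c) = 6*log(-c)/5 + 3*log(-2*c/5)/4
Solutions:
 g(c) = C1 + 39*c*log(-c)/20 + 3*c*(-13 - 5*log(5) + 5*log(2))/20


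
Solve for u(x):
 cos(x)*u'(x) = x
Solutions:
 u(x) = C1 + Integral(x/cos(x), x)


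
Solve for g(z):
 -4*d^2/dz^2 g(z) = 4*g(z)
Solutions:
 g(z) = C1*sin(z) + C2*cos(z)


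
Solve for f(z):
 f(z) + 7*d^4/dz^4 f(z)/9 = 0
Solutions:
 f(z) = (C1*sin(sqrt(6)*7^(3/4)*z/14) + C2*cos(sqrt(6)*7^(3/4)*z/14))*exp(-sqrt(6)*7^(3/4)*z/14) + (C3*sin(sqrt(6)*7^(3/4)*z/14) + C4*cos(sqrt(6)*7^(3/4)*z/14))*exp(sqrt(6)*7^(3/4)*z/14)


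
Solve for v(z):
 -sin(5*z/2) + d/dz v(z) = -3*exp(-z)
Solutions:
 v(z) = C1 - 2*cos(5*z/2)/5 + 3*exp(-z)


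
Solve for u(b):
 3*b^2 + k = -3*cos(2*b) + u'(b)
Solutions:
 u(b) = C1 + b^3 + b*k + 3*sin(2*b)/2


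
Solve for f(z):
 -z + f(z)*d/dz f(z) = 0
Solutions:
 f(z) = -sqrt(C1 + z^2)
 f(z) = sqrt(C1 + z^2)


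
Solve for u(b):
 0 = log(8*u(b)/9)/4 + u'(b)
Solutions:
 4*Integral(1/(log(_y) - 2*log(3) + 3*log(2)), (_y, u(b))) = C1 - b


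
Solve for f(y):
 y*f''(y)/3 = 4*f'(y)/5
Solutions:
 f(y) = C1 + C2*y^(17/5)


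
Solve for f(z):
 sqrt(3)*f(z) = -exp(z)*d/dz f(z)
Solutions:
 f(z) = C1*exp(sqrt(3)*exp(-z))


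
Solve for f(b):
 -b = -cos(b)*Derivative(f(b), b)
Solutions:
 f(b) = C1 + Integral(b/cos(b), b)


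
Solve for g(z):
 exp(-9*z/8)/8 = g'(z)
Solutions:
 g(z) = C1 - exp(-9*z/8)/9


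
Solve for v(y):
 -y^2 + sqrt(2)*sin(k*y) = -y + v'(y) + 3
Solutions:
 v(y) = C1 - y^3/3 + y^2/2 - 3*y - sqrt(2)*cos(k*y)/k


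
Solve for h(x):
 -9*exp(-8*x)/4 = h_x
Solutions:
 h(x) = C1 + 9*exp(-8*x)/32


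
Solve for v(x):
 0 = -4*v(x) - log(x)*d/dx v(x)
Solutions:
 v(x) = C1*exp(-4*li(x))


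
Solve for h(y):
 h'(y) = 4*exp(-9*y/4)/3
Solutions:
 h(y) = C1 - 16*exp(-9*y/4)/27


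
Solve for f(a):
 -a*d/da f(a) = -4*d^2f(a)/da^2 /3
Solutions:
 f(a) = C1 + C2*erfi(sqrt(6)*a/4)


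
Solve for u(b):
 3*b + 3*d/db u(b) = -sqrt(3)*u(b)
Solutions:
 u(b) = C1*exp(-sqrt(3)*b/3) - sqrt(3)*b + 3


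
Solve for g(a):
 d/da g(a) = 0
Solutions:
 g(a) = C1


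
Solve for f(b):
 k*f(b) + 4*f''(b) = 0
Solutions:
 f(b) = C1*exp(-b*sqrt(-k)/2) + C2*exp(b*sqrt(-k)/2)


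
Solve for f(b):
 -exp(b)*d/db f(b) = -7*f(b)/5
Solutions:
 f(b) = C1*exp(-7*exp(-b)/5)


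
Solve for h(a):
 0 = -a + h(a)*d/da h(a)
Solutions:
 h(a) = -sqrt(C1 + a^2)
 h(a) = sqrt(C1 + a^2)


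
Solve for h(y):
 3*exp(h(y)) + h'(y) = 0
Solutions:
 h(y) = log(1/(C1 + 3*y))


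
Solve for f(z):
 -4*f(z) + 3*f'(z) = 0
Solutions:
 f(z) = C1*exp(4*z/3)


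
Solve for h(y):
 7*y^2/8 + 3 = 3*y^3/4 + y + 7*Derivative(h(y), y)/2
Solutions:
 h(y) = C1 - 3*y^4/56 + y^3/12 - y^2/7 + 6*y/7


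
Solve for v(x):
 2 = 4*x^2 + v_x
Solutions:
 v(x) = C1 - 4*x^3/3 + 2*x


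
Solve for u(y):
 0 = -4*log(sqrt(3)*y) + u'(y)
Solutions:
 u(y) = C1 + 4*y*log(y) - 4*y + y*log(9)


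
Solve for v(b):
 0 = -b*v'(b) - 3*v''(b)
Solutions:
 v(b) = C1 + C2*erf(sqrt(6)*b/6)


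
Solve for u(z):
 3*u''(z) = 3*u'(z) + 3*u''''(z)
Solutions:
 u(z) = C1 + C2*exp(6^(1/3)*z*(2*3^(1/3)/(sqrt(69) + 9)^(1/3) + 2^(1/3)*(sqrt(69) + 9)^(1/3))/12)*sin(2^(1/3)*3^(1/6)*z*(-2^(1/3)*3^(2/3)*(sqrt(69) + 9)^(1/3) + 6/(sqrt(69) + 9)^(1/3))/12) + C3*exp(6^(1/3)*z*(2*3^(1/3)/(sqrt(69) + 9)^(1/3) + 2^(1/3)*(sqrt(69) + 9)^(1/3))/12)*cos(2^(1/3)*3^(1/6)*z*(-2^(1/3)*3^(2/3)*(sqrt(69) + 9)^(1/3) + 6/(sqrt(69) + 9)^(1/3))/12) + C4*exp(-6^(1/3)*z*(2*3^(1/3)/(sqrt(69) + 9)^(1/3) + 2^(1/3)*(sqrt(69) + 9)^(1/3))/6)


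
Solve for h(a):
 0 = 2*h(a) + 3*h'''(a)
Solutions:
 h(a) = C3*exp(-2^(1/3)*3^(2/3)*a/3) + (C1*sin(2^(1/3)*3^(1/6)*a/2) + C2*cos(2^(1/3)*3^(1/6)*a/2))*exp(2^(1/3)*3^(2/3)*a/6)


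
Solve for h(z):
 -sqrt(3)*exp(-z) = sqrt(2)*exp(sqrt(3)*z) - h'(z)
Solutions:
 h(z) = C1 + sqrt(6)*exp(sqrt(3)*z)/3 - sqrt(3)*exp(-z)


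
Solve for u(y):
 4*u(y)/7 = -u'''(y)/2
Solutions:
 u(y) = C3*exp(-2*7^(2/3)*y/7) + (C1*sin(sqrt(3)*7^(2/3)*y/7) + C2*cos(sqrt(3)*7^(2/3)*y/7))*exp(7^(2/3)*y/7)


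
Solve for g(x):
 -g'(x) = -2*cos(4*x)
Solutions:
 g(x) = C1 + sin(4*x)/2


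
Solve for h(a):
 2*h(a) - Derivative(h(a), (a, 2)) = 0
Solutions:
 h(a) = C1*exp(-sqrt(2)*a) + C2*exp(sqrt(2)*a)


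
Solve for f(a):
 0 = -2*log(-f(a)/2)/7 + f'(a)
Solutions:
 -7*Integral(1/(log(-_y) - log(2)), (_y, f(a)))/2 = C1 - a


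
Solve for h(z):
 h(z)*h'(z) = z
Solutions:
 h(z) = -sqrt(C1 + z^2)
 h(z) = sqrt(C1 + z^2)


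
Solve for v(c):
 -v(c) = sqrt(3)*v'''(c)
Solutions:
 v(c) = C3*exp(-3^(5/6)*c/3) + (C1*sin(3^(1/3)*c/2) + C2*cos(3^(1/3)*c/2))*exp(3^(5/6)*c/6)


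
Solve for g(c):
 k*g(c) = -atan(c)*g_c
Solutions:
 g(c) = C1*exp(-k*Integral(1/atan(c), c))


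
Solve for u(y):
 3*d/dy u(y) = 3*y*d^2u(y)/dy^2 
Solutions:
 u(y) = C1 + C2*y^2


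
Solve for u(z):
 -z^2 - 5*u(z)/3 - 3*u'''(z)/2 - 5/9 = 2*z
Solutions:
 u(z) = C3*exp(-30^(1/3)*z/3) - 3*z^2/5 - 6*z/5 + (C1*sin(10^(1/3)*3^(5/6)*z/6) + C2*cos(10^(1/3)*3^(5/6)*z/6))*exp(30^(1/3)*z/6) - 1/3


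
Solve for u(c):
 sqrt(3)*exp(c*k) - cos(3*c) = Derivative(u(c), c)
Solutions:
 u(c) = C1 - sin(3*c)/3 + sqrt(3)*exp(c*k)/k


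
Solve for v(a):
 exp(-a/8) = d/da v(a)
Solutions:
 v(a) = C1 - 8*exp(-a/8)


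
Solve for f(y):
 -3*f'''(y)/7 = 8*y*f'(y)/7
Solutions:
 f(y) = C1 + Integral(C2*airyai(-2*3^(2/3)*y/3) + C3*airybi(-2*3^(2/3)*y/3), y)


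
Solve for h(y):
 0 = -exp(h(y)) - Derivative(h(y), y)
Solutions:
 h(y) = log(1/(C1 + y))


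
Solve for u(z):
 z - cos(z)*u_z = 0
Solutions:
 u(z) = C1 + Integral(z/cos(z), z)


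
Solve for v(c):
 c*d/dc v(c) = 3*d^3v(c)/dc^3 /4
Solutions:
 v(c) = C1 + Integral(C2*airyai(6^(2/3)*c/3) + C3*airybi(6^(2/3)*c/3), c)


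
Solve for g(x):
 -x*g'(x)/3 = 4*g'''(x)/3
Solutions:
 g(x) = C1 + Integral(C2*airyai(-2^(1/3)*x/2) + C3*airybi(-2^(1/3)*x/2), x)


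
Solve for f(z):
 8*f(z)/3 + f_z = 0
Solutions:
 f(z) = C1*exp(-8*z/3)


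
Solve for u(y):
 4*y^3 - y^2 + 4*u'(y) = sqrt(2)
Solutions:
 u(y) = C1 - y^4/4 + y^3/12 + sqrt(2)*y/4


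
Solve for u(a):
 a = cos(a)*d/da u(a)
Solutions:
 u(a) = C1 + Integral(a/cos(a), a)


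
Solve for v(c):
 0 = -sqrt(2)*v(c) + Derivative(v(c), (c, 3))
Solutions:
 v(c) = C3*exp(2^(1/6)*c) + (C1*sin(2^(1/6)*sqrt(3)*c/2) + C2*cos(2^(1/6)*sqrt(3)*c/2))*exp(-2^(1/6)*c/2)


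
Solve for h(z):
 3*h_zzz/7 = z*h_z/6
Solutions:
 h(z) = C1 + Integral(C2*airyai(84^(1/3)*z/6) + C3*airybi(84^(1/3)*z/6), z)


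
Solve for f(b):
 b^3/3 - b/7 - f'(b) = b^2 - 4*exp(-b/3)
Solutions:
 f(b) = C1 + b^4/12 - b^3/3 - b^2/14 - 12*exp(-b/3)


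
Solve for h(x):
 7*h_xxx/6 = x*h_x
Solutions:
 h(x) = C1 + Integral(C2*airyai(6^(1/3)*7^(2/3)*x/7) + C3*airybi(6^(1/3)*7^(2/3)*x/7), x)


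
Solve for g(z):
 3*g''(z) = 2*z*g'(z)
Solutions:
 g(z) = C1 + C2*erfi(sqrt(3)*z/3)


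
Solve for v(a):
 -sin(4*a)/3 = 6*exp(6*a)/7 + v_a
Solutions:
 v(a) = C1 - exp(6*a)/7 + cos(4*a)/12


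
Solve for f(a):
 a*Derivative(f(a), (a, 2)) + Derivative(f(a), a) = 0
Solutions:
 f(a) = C1 + C2*log(a)


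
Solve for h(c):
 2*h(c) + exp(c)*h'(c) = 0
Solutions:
 h(c) = C1*exp(2*exp(-c))


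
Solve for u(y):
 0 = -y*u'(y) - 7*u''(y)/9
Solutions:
 u(y) = C1 + C2*erf(3*sqrt(14)*y/14)


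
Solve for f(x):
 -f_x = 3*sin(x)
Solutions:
 f(x) = C1 + 3*cos(x)


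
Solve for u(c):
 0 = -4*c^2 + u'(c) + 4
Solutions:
 u(c) = C1 + 4*c^3/3 - 4*c


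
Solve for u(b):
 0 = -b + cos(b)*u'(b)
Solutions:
 u(b) = C1 + Integral(b/cos(b), b)


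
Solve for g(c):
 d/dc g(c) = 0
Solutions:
 g(c) = C1


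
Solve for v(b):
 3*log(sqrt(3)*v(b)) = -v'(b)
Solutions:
 2*Integral(1/(2*log(_y) + log(3)), (_y, v(b)))/3 = C1 - b


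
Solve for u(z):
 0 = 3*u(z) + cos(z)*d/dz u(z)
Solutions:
 u(z) = C1*(sin(z) - 1)^(3/2)/(sin(z) + 1)^(3/2)


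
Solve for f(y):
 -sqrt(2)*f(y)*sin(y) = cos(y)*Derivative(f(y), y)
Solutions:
 f(y) = C1*cos(y)^(sqrt(2))


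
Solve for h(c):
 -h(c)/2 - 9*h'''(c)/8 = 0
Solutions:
 h(c) = C3*exp(-2^(2/3)*3^(1/3)*c/3) + (C1*sin(2^(2/3)*3^(5/6)*c/6) + C2*cos(2^(2/3)*3^(5/6)*c/6))*exp(2^(2/3)*3^(1/3)*c/6)


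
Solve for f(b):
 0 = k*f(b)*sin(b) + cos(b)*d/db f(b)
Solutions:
 f(b) = C1*exp(k*log(cos(b)))


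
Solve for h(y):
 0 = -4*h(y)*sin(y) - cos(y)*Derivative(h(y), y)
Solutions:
 h(y) = C1*cos(y)^4


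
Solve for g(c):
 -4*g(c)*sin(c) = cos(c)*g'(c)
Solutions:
 g(c) = C1*cos(c)^4


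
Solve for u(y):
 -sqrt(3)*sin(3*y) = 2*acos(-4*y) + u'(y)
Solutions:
 u(y) = C1 - 2*y*acos(-4*y) - sqrt(1 - 16*y^2)/2 + sqrt(3)*cos(3*y)/3


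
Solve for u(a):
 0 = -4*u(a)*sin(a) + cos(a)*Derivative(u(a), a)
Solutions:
 u(a) = C1/cos(a)^4


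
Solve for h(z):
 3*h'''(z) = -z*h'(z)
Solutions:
 h(z) = C1 + Integral(C2*airyai(-3^(2/3)*z/3) + C3*airybi(-3^(2/3)*z/3), z)


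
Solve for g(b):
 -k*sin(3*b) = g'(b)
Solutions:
 g(b) = C1 + k*cos(3*b)/3


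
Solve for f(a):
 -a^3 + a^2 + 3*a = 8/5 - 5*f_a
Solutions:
 f(a) = C1 + a^4/20 - a^3/15 - 3*a^2/10 + 8*a/25


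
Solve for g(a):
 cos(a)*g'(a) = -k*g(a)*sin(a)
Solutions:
 g(a) = C1*exp(k*log(cos(a)))


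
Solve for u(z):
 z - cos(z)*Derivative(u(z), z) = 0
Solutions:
 u(z) = C1 + Integral(z/cos(z), z)


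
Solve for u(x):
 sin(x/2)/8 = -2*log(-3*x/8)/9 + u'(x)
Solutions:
 u(x) = C1 + 2*x*log(-x)/9 - 2*x*log(2)/3 - 2*x/9 + 2*x*log(3)/9 - cos(x/2)/4


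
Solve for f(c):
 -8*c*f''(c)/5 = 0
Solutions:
 f(c) = C1 + C2*c


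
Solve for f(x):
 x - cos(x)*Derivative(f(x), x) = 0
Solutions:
 f(x) = C1 + Integral(x/cos(x), x)


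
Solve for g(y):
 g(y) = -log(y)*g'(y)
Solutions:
 g(y) = C1*exp(-li(y))


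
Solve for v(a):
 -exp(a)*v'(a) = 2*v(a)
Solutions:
 v(a) = C1*exp(2*exp(-a))


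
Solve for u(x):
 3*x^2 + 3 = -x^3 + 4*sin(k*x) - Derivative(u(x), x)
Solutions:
 u(x) = C1 - x^4/4 - x^3 - 3*x - 4*cos(k*x)/k


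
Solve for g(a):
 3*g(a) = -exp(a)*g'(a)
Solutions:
 g(a) = C1*exp(3*exp(-a))


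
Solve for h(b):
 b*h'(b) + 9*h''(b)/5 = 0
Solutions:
 h(b) = C1 + C2*erf(sqrt(10)*b/6)


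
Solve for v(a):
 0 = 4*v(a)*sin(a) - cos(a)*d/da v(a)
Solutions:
 v(a) = C1/cos(a)^4


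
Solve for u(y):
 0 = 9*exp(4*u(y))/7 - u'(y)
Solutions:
 u(y) = log(-(-1/(C1 + 36*y))^(1/4)) + log(7)/4
 u(y) = log(-1/(C1 + 36*y))/4 + log(7)/4
 u(y) = log(-I*(-1/(C1 + 36*y))^(1/4)) + log(7)/4
 u(y) = log(I*(-1/(C1 + 36*y))^(1/4)) + log(7)/4


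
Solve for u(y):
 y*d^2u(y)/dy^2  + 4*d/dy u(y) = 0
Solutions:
 u(y) = C1 + C2/y^3


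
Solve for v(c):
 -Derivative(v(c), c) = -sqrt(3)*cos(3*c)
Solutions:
 v(c) = C1 + sqrt(3)*sin(3*c)/3


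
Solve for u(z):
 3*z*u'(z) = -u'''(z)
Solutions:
 u(z) = C1 + Integral(C2*airyai(-3^(1/3)*z) + C3*airybi(-3^(1/3)*z), z)


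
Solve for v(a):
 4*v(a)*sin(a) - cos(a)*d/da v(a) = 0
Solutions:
 v(a) = C1/cos(a)^4


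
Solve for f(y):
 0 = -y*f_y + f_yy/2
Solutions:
 f(y) = C1 + C2*erfi(y)


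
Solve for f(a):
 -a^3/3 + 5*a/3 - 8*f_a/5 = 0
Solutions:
 f(a) = C1 - 5*a^4/96 + 25*a^2/48


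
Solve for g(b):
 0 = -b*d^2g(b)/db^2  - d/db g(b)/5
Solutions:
 g(b) = C1 + C2*b^(4/5)


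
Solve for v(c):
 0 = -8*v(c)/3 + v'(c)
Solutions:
 v(c) = C1*exp(8*c/3)


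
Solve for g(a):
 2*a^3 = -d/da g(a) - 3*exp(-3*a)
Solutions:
 g(a) = C1 - a^4/2 + exp(-3*a)


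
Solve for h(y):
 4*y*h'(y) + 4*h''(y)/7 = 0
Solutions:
 h(y) = C1 + C2*erf(sqrt(14)*y/2)


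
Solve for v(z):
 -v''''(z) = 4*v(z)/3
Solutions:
 v(z) = (C1*sin(3^(3/4)*z/3) + C2*cos(3^(3/4)*z/3))*exp(-3^(3/4)*z/3) + (C3*sin(3^(3/4)*z/3) + C4*cos(3^(3/4)*z/3))*exp(3^(3/4)*z/3)


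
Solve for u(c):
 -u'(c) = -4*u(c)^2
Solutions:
 u(c) = -1/(C1 + 4*c)


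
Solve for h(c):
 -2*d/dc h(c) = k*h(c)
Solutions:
 h(c) = C1*exp(-c*k/2)


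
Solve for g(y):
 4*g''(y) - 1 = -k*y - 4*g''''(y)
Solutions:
 g(y) = C1 + C2*y + C3*sin(y) + C4*cos(y) - k*y^3/24 + y^2/8


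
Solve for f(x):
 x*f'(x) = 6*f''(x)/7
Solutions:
 f(x) = C1 + C2*erfi(sqrt(21)*x/6)


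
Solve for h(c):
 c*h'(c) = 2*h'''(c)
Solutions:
 h(c) = C1 + Integral(C2*airyai(2^(2/3)*c/2) + C3*airybi(2^(2/3)*c/2), c)


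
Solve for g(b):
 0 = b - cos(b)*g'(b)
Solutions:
 g(b) = C1 + Integral(b/cos(b), b)


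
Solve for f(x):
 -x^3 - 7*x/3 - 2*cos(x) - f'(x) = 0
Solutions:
 f(x) = C1 - x^4/4 - 7*x^2/6 - 2*sin(x)


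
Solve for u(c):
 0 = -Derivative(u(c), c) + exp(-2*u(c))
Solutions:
 u(c) = log(-sqrt(C1 + 2*c))
 u(c) = log(C1 + 2*c)/2


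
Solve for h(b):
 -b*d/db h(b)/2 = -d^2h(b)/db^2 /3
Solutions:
 h(b) = C1 + C2*erfi(sqrt(3)*b/2)


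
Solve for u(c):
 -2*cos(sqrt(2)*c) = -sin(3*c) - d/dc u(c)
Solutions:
 u(c) = C1 + sqrt(2)*sin(sqrt(2)*c) + cos(3*c)/3


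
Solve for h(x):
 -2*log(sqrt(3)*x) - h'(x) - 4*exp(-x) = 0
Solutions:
 h(x) = C1 - 2*x*log(x) + x*(2 - log(3)) + 4*exp(-x)


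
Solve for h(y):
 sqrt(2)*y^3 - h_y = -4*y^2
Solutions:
 h(y) = C1 + sqrt(2)*y^4/4 + 4*y^3/3


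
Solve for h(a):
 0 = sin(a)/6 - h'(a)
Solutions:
 h(a) = C1 - cos(a)/6


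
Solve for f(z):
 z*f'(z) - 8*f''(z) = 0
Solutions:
 f(z) = C1 + C2*erfi(z/4)


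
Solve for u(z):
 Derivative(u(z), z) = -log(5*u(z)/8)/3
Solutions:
 -3*Integral(1/(-log(_y) - log(5) + 3*log(2)), (_y, u(z))) = C1 - z


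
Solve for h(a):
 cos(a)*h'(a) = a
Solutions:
 h(a) = C1 + Integral(a/cos(a), a)


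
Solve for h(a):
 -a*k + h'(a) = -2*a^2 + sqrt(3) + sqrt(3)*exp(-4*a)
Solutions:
 h(a) = C1 - 2*a^3/3 + a^2*k/2 + sqrt(3)*a - sqrt(3)*exp(-4*a)/4


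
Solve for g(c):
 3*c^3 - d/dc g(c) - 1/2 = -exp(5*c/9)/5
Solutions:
 g(c) = C1 + 3*c^4/4 - c/2 + 9*exp(5*c/9)/25


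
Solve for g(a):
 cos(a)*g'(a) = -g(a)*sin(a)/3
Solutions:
 g(a) = C1*cos(a)^(1/3)


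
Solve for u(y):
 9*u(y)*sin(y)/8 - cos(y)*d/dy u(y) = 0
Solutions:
 u(y) = C1/cos(y)^(9/8)


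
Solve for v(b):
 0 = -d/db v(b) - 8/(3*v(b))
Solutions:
 v(b) = -sqrt(C1 - 48*b)/3
 v(b) = sqrt(C1 - 48*b)/3


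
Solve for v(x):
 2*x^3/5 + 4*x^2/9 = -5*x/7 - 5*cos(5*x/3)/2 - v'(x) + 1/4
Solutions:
 v(x) = C1 - x^4/10 - 4*x^3/27 - 5*x^2/14 + x/4 - 3*sin(5*x/3)/2


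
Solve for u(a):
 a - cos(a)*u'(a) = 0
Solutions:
 u(a) = C1 + Integral(a/cos(a), a)


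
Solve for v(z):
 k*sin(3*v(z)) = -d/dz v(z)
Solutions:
 v(z) = -acos((-C1 - exp(6*k*z))/(C1 - exp(6*k*z)))/3 + 2*pi/3
 v(z) = acos((-C1 - exp(6*k*z))/(C1 - exp(6*k*z)))/3


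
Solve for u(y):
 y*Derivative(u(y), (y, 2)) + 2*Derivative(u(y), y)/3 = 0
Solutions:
 u(y) = C1 + C2*y^(1/3)


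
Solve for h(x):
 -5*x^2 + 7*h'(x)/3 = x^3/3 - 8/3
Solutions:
 h(x) = C1 + x^4/28 + 5*x^3/7 - 8*x/7


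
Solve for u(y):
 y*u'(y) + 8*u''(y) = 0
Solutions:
 u(y) = C1 + C2*erf(y/4)


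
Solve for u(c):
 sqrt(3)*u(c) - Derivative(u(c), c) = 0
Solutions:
 u(c) = C1*exp(sqrt(3)*c)


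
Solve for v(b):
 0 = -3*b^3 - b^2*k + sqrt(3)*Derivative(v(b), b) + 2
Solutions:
 v(b) = C1 + sqrt(3)*b^4/4 + sqrt(3)*b^3*k/9 - 2*sqrt(3)*b/3


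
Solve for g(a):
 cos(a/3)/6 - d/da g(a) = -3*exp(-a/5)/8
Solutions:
 g(a) = C1 + sin(a/3)/2 - 15*exp(-a/5)/8


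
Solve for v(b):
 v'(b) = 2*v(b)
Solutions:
 v(b) = C1*exp(2*b)


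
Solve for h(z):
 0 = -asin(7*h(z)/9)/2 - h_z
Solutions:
 Integral(1/asin(7*_y/9), (_y, h(z))) = C1 - z/2


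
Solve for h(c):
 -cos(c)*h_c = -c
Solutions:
 h(c) = C1 + Integral(c/cos(c), c)


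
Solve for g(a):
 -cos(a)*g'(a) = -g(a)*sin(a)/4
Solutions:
 g(a) = C1/cos(a)^(1/4)


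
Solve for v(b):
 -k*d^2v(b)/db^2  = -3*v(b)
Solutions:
 v(b) = C1*exp(-sqrt(3)*b*sqrt(1/k)) + C2*exp(sqrt(3)*b*sqrt(1/k))


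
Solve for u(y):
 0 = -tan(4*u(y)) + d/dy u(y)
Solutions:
 u(y) = -asin(C1*exp(4*y))/4 + pi/4
 u(y) = asin(C1*exp(4*y))/4


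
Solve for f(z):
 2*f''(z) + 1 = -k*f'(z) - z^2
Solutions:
 f(z) = C1 + C2*exp(-k*z/2) - z^3/(3*k) - z/k + 2*z^2/k^2 - 8*z/k^3


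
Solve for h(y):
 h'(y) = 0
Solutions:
 h(y) = C1


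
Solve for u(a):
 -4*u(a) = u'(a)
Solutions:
 u(a) = C1*exp(-4*a)


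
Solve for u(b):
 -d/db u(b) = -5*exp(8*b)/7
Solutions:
 u(b) = C1 + 5*exp(8*b)/56


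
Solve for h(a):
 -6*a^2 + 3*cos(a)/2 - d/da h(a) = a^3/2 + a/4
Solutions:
 h(a) = C1 - a^4/8 - 2*a^3 - a^2/8 + 3*sin(a)/2


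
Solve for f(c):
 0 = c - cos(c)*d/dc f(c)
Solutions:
 f(c) = C1 + Integral(c/cos(c), c)


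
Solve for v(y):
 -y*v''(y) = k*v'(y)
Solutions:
 v(y) = C1 + y^(1 - re(k))*(C2*sin(log(y)*Abs(im(k))) + C3*cos(log(y)*im(k)))


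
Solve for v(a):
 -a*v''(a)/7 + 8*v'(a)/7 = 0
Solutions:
 v(a) = C1 + C2*a^9


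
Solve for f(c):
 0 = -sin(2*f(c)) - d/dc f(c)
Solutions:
 f(c) = pi - acos((-C1 - exp(4*c))/(C1 - exp(4*c)))/2
 f(c) = acos((-C1 - exp(4*c))/(C1 - exp(4*c)))/2


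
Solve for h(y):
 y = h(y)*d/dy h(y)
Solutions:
 h(y) = -sqrt(C1 + y^2)
 h(y) = sqrt(C1 + y^2)


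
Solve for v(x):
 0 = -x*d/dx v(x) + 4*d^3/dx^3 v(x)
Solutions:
 v(x) = C1 + Integral(C2*airyai(2^(1/3)*x/2) + C3*airybi(2^(1/3)*x/2), x)


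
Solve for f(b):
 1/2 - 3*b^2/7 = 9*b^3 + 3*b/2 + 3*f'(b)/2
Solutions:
 f(b) = C1 - 3*b^4/2 - 2*b^3/21 - b^2/2 + b/3


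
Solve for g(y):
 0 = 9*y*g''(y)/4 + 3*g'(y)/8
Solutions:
 g(y) = C1 + C2*y^(5/6)


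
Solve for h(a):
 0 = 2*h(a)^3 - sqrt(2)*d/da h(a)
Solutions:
 h(a) = -sqrt(2)*sqrt(-1/(C1 + sqrt(2)*a))/2
 h(a) = sqrt(2)*sqrt(-1/(C1 + sqrt(2)*a))/2


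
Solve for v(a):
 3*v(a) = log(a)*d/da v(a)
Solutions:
 v(a) = C1*exp(3*li(a))


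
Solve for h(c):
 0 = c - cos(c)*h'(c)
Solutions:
 h(c) = C1 + Integral(c/cos(c), c)


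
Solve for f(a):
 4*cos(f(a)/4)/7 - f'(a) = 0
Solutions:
 -4*a/7 - 2*log(sin(f(a)/4) - 1) + 2*log(sin(f(a)/4) + 1) = C1


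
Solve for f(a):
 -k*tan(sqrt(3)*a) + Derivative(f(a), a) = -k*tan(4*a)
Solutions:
 f(a) = C1 - k*(3*log(tan(4*a)^2 + 1) - 4*sqrt(3)*log(tan(sqrt(3)*a)^2 + 1))/24


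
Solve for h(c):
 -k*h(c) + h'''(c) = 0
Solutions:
 h(c) = C1*exp(c*k^(1/3)) + C2*exp(c*k^(1/3)*(-1 + sqrt(3)*I)/2) + C3*exp(-c*k^(1/3)*(1 + sqrt(3)*I)/2)


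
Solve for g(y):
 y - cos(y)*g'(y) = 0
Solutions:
 g(y) = C1 + Integral(y/cos(y), y)


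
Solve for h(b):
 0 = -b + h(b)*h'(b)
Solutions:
 h(b) = -sqrt(C1 + b^2)
 h(b) = sqrt(C1 + b^2)


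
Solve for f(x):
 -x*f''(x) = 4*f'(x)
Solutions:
 f(x) = C1 + C2/x^3


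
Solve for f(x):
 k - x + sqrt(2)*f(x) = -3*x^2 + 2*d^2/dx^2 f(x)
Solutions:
 f(x) = C1*exp(-2^(3/4)*x/2) + C2*exp(2^(3/4)*x/2) - sqrt(2)*k/2 - 3*sqrt(2)*x^2/2 + sqrt(2)*x/2 - 6


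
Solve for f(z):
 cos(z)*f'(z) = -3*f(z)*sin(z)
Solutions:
 f(z) = C1*cos(z)^3


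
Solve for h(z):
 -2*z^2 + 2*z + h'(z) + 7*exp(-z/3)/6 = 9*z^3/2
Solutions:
 h(z) = C1 + 9*z^4/8 + 2*z^3/3 - z^2 + 7*exp(-z/3)/2


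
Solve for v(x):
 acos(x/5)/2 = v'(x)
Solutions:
 v(x) = C1 + x*acos(x/5)/2 - sqrt(25 - x^2)/2


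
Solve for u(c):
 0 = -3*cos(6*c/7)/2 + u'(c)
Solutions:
 u(c) = C1 + 7*sin(6*c/7)/4


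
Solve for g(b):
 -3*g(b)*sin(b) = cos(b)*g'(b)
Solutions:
 g(b) = C1*cos(b)^3


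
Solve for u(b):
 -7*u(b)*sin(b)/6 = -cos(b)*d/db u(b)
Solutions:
 u(b) = C1/cos(b)^(7/6)


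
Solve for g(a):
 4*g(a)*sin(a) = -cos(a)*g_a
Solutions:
 g(a) = C1*cos(a)^4


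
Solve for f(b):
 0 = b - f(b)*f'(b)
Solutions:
 f(b) = -sqrt(C1 + b^2)
 f(b) = sqrt(C1 + b^2)


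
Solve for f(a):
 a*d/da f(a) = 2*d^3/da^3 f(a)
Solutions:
 f(a) = C1 + Integral(C2*airyai(2^(2/3)*a/2) + C3*airybi(2^(2/3)*a/2), a)


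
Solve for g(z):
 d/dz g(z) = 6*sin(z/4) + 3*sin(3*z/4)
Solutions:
 g(z) = C1 - 24*cos(z/4) - 4*cos(3*z/4)


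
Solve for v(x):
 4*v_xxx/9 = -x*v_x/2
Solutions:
 v(x) = C1 + Integral(C2*airyai(-3^(2/3)*x/2) + C3*airybi(-3^(2/3)*x/2), x)


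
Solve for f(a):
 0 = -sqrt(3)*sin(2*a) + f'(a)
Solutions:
 f(a) = C1 - sqrt(3)*cos(2*a)/2


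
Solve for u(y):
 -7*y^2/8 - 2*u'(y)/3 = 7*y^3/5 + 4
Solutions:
 u(y) = C1 - 21*y^4/40 - 7*y^3/16 - 6*y


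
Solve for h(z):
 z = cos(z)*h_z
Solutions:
 h(z) = C1 + Integral(z/cos(z), z)


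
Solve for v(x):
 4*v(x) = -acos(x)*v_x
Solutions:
 v(x) = C1*exp(-4*Integral(1/acos(x), x))


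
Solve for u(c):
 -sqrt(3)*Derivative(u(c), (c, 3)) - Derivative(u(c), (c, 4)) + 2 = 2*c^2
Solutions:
 u(c) = C1 + C2*c + C3*c^2 + C4*exp(-sqrt(3)*c) - sqrt(3)*c^5/90 + c^4/18 + sqrt(3)*c^3/27


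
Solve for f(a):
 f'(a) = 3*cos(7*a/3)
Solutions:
 f(a) = C1 + 9*sin(7*a/3)/7


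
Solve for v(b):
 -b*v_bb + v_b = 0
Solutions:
 v(b) = C1 + C2*b^2


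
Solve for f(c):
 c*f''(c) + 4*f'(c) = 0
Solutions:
 f(c) = C1 + C2/c^3


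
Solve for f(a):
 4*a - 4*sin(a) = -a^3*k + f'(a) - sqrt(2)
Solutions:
 f(a) = C1 + a^4*k/4 + 2*a^2 + sqrt(2)*a + 4*cos(a)


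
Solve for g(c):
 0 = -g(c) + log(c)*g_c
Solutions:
 g(c) = C1*exp(li(c))


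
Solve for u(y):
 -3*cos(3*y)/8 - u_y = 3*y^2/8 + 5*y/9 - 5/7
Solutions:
 u(y) = C1 - y^3/8 - 5*y^2/18 + 5*y/7 - sin(3*y)/8


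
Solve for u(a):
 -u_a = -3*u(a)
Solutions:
 u(a) = C1*exp(3*a)


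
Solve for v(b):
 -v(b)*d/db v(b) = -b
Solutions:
 v(b) = -sqrt(C1 + b^2)
 v(b) = sqrt(C1 + b^2)


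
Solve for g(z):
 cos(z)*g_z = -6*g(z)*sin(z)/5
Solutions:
 g(z) = C1*cos(z)^(6/5)


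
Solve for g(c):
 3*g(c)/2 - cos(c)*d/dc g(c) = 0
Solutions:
 g(c) = C1*(sin(c) + 1)^(3/4)/(sin(c) - 1)^(3/4)


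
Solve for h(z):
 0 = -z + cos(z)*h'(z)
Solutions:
 h(z) = C1 + Integral(z/cos(z), z)


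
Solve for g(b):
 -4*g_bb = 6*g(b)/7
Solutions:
 g(b) = C1*sin(sqrt(42)*b/14) + C2*cos(sqrt(42)*b/14)


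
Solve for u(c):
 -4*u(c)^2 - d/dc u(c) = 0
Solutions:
 u(c) = 1/(C1 + 4*c)


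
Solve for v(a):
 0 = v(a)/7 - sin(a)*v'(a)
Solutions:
 v(a) = C1*(cos(a) - 1)^(1/14)/(cos(a) + 1)^(1/14)


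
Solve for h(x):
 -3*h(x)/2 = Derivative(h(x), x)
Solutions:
 h(x) = C1*exp(-3*x/2)


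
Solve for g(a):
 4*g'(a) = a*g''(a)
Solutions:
 g(a) = C1 + C2*a^5


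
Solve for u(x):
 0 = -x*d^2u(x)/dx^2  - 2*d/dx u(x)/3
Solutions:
 u(x) = C1 + C2*x^(1/3)


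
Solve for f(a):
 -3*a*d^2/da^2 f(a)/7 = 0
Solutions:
 f(a) = C1 + C2*a


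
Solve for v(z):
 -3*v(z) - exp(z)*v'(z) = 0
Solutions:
 v(z) = C1*exp(3*exp(-z))


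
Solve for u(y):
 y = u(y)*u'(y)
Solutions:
 u(y) = -sqrt(C1 + y^2)
 u(y) = sqrt(C1 + y^2)


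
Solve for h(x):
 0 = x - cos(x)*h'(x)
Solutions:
 h(x) = C1 + Integral(x/cos(x), x)


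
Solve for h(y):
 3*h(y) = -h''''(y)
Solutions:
 h(y) = (C1*sin(sqrt(2)*3^(1/4)*y/2) + C2*cos(sqrt(2)*3^(1/4)*y/2))*exp(-sqrt(2)*3^(1/4)*y/2) + (C3*sin(sqrt(2)*3^(1/4)*y/2) + C4*cos(sqrt(2)*3^(1/4)*y/2))*exp(sqrt(2)*3^(1/4)*y/2)


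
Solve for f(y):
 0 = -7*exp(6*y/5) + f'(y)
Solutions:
 f(y) = C1 + 35*exp(6*y/5)/6


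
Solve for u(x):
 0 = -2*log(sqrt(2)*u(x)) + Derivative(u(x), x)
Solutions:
 -Integral(1/(2*log(_y) + log(2)), (_y, u(x))) = C1 - x


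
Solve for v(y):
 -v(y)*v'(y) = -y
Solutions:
 v(y) = -sqrt(C1 + y^2)
 v(y) = sqrt(C1 + y^2)


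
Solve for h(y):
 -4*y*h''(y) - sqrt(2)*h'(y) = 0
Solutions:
 h(y) = C1 + C2*y^(1 - sqrt(2)/4)


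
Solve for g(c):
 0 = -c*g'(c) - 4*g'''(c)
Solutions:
 g(c) = C1 + Integral(C2*airyai(-2^(1/3)*c/2) + C3*airybi(-2^(1/3)*c/2), c)


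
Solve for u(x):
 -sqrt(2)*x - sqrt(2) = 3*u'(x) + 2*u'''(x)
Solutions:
 u(x) = C1 + C2*sin(sqrt(6)*x/2) + C3*cos(sqrt(6)*x/2) - sqrt(2)*x^2/6 - sqrt(2)*x/3


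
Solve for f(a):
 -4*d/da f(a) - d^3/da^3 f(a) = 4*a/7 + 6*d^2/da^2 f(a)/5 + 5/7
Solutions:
 f(a) = C1 - a^2/14 - 19*a/140 + (C2*sin(sqrt(91)*a/5) + C3*cos(sqrt(91)*a/5))*exp(-3*a/5)


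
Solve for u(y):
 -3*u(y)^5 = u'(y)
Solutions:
 u(y) = -I*(1/(C1 + 12*y))^(1/4)
 u(y) = I*(1/(C1 + 12*y))^(1/4)
 u(y) = -(1/(C1 + 12*y))^(1/4)
 u(y) = (1/(C1 + 12*y))^(1/4)


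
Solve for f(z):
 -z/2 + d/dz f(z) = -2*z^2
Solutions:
 f(z) = C1 - 2*z^3/3 + z^2/4


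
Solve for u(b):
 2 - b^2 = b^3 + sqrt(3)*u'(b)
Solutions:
 u(b) = C1 - sqrt(3)*b^4/12 - sqrt(3)*b^3/9 + 2*sqrt(3)*b/3


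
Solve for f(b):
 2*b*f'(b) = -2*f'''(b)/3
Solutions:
 f(b) = C1 + Integral(C2*airyai(-3^(1/3)*b) + C3*airybi(-3^(1/3)*b), b)


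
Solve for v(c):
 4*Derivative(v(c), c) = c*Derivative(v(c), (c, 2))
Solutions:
 v(c) = C1 + C2*c^5


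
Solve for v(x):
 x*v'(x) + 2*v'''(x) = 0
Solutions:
 v(x) = C1 + Integral(C2*airyai(-2^(2/3)*x/2) + C3*airybi(-2^(2/3)*x/2), x)


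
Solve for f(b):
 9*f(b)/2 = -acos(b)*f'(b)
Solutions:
 f(b) = C1*exp(-9*Integral(1/acos(b), b)/2)


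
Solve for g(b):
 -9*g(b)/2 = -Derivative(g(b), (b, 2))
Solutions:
 g(b) = C1*exp(-3*sqrt(2)*b/2) + C2*exp(3*sqrt(2)*b/2)


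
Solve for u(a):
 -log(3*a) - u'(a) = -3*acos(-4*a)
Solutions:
 u(a) = C1 - a*log(a) + 3*a*acos(-4*a) - a*log(3) + a + 3*sqrt(1 - 16*a^2)/4


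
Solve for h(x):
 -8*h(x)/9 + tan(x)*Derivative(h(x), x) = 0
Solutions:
 h(x) = C1*sin(x)^(8/9)


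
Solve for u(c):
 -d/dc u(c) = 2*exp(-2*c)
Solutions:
 u(c) = C1 + exp(-2*c)


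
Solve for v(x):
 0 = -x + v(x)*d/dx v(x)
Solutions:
 v(x) = -sqrt(C1 + x^2)
 v(x) = sqrt(C1 + x^2)
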